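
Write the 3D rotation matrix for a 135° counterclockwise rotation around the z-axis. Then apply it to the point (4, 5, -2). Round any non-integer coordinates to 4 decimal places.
R = [[-√2/2, -√2/2, 0], [√2/2, -√2/2, 0], [0, 0, 1]]; R·(4, 5, -2) = (-6.3640, -0.7071, -2.0000)

Rotation matrix for 135° around z-axis:
cos(135°) = -√2/2, sin(135°) = √2/2
R = [[-√2/2, -√2/2, 0], [√2/2, -√2/2, 0], [0, 0, 1]]
Apply to (4, 5, -2): R·[4, 5, -2]ᵀ = (-6.3640, -0.7071, -2.0000)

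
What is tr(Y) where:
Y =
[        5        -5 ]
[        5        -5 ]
tr(Y) = 5 - 5 = 0

The trace of a square matrix is the sum of its diagonal entries.
Diagonal entries of Y: Y[0][0] = 5, Y[1][1] = -5.
tr(Y) = 5 - 5 = 0.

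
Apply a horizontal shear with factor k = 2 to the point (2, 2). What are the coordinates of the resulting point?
(6, 2)

Shear matrix for horizontal shear with factor k = 2:
[[1, 2], [0, 1]]
Result: (2, 2) → (6, 2)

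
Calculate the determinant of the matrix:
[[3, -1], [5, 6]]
23

For a 2×2 matrix [[a, b], [c, d]], det = ad - bc
det = (3)(6) - (-1)(5) = 18 - -5 = 23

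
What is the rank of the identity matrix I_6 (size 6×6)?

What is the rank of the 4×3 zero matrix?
rank(I_6) = 6, rank(0) = 0

The identity I_6 has 6 columns that are the standard basis vectors e_1, …, e_6. These are linearly independent, so all 6 columns are pivots and rank(I_6) = 6.
The 4×3 zero matrix has every entry zero, so every row is the zero row and there are no pivots; rank(0) = 0.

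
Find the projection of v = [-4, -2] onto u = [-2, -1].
[-4, -2]

The projection of v onto u is proj_u(v) = ((v·u) / (u·u)) · u.
v·u = (-4)*(-2) + (-2)*(-1) = 10.
u·u = (-2)*(-2) + (-1)*(-1) = 5.
coefficient = 10 / 5 = 2.
proj_u(v) = 2 · [-2, -1] = [-4, -2].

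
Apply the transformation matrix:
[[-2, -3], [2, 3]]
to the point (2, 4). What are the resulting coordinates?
(-16, 16)

Matrix multiplication:
[[-2, -3], [2, 3]] × [2, 4]ᵀ
= [-2×2 + -3×4, 2×2 + 3×4]ᵀ
= [-16.0000, 16.0000]ᵀ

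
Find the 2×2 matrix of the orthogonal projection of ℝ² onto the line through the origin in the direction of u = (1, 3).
[[1/10, 3/10], [3/10, 9/10]]

The orthogonal projection onto the line spanned by a nonzero vector u = (a, b) has matrix P = (u uᵀ) / (uᵀ u) = (1/(a² + b²)) · [[a², ab], [ab, b²]].
Here u = (1, 3), so a² + b² = 1 + 9 = 10.
P = (1/10) · [[1, 3], [3, 9]] = [[1/10, 3/10], [3/10, 9/10]].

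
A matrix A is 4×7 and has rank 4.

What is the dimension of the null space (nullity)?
3

The rank-nullity theorem for an m×n matrix states:
rank(A) + nullity(A) = n (the number of columns).
Here n = 7 and rank(A) = 4, so nullity(A) = 7 - 4 = 3.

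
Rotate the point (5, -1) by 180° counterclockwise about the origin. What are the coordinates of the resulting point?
(-5, 1)

Rotation matrix R(θ) = [[cos θ, -sin θ], [sin θ, cos θ]]; for θ = 180°:
R = [[-1, 0], [0, -1]]
Result: R × [5, -1]ᵀ = [-1·5 + (0)·-1, 0·5 + (-1)·-1]ᵀ = (-5, 1)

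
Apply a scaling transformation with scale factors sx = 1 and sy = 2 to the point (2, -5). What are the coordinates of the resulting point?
(2, -10)

Scaling matrix:
[[1, 0], [0, 2]]
Result: (2 × 1, -5 × 2) = (2, -10)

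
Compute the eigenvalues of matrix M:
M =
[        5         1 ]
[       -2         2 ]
λ = 3, 4

Solve det(M - λI) = 0. For a 2×2 matrix the characteristic equation is λ² - (trace)λ + det = 0.
trace(M) = a + d = 5 + 2 = 7.
det(M) = a*d - b*c = (5)*(2) - (1)*(-2) = 10 + 2 = 12.
Characteristic equation: λ² - (7)λ + (12) = 0.
Discriminant = (7)² - 4*(12) = 49 - 48 = 1.
λ = (7 ± √1) / 2 = (7 ± 1) / 2 = 3, 4.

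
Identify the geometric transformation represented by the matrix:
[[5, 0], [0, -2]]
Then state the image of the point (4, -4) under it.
non-uniform scaling by (5, -2); image of (4, -4) is (20, 8)

This is diagonal with distinct entries, so it scales the x-axis by 5 and the y-axis by -2.
The matrix [[5, 0], [0, -2]] represents: non-uniform scaling by (5, -2).
Applying it to (4, -4): [5·4 + 0·-4, 0·4 + -2·-4] = (20, 8).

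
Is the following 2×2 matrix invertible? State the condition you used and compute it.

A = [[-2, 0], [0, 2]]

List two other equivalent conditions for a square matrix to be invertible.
Yes, invertible; det(A) = -4 ≠ 0. Equivalent conditions: rank(A) = 2; Ax = 0 has only the trivial solution; 0 is not an eigenvalue; the columns of A are linearly independent.

To check invertibility, compute det(A).
The given matrix is triangular, so det(A) equals the product of its diagonal entries = -4 ≠ 0.
Since det(A) ≠ 0, A is invertible.
Equivalent conditions for a square matrix A to be invertible:
- rank(A) = 2 (full rank).
- The homogeneous system Ax = 0 has only the trivial solution x = 0.
- 0 is not an eigenvalue of A.
- The columns (equivalently rows) of A are linearly independent.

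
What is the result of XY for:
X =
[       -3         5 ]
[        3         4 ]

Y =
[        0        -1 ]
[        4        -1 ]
XY =
[       20        -2 ]
[       16        -7 ]

Matrix multiplication: (XY)[i][j] = sum over k of X[i][k] * Y[k][j].
  (XY)[0][0] = (-3)*(0) + (5)*(4) = 20
  (XY)[0][1] = (-3)*(-1) + (5)*(-1) = -2
  (XY)[1][0] = (3)*(0) + (4)*(4) = 16
  (XY)[1][1] = (3)*(-1) + (4)*(-1) = -7
XY =
[       20        -2 ]
[       16        -7 ]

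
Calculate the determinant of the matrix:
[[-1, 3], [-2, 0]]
6

For a 2×2 matrix [[a, b], [c, d]], det = ad - bc
det = (-1)(0) - (3)(-2) = 0 - -6 = 6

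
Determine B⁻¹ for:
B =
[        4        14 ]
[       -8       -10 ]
det(B) = 72
B⁻¹ =
[    -5/36     -7/36 ]
[      1/9      1/18 ]

For a 2×2 matrix B = [[a, b], [c, d]] with det(B) ≠ 0, B⁻¹ = (1/det(B)) * [[d, -b], [-c, a]].
det(B) = (4)*(-10) - (14)*(-8) = -40 + 112 = 72.
B⁻¹ = (1/72) * [[-10, -14], [8, 4]].
Dividing each entry by 72 and reducing:
B⁻¹ =
[    -5/36     -7/36 ]
[      1/9      1/18 ]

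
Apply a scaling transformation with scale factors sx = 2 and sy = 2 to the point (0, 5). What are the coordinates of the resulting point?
(0, 10)

Scaling matrix:
[[2, 0], [0, 2]]
Result: (0 × 2, 5 × 2) = (0, 10)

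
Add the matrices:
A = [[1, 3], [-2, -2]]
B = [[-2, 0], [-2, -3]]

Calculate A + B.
[[-1, 3], [-4, -5]]

Add corresponding elements:
(1)+(-2)=-1
(3)+(0)=3
(-2)+(-2)=-4
(-2)+(-3)=-5
A + B = [[-1, 3], [-4, -5]]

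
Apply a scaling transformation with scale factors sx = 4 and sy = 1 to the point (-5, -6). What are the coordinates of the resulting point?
(-20, -6)

Scaling matrix:
[[4, 0], [0, 1]]
Result: (-5 × 4, -6 × 1) = (-20, -6)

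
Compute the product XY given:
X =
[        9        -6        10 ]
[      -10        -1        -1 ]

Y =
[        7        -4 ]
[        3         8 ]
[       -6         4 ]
XY =
[      -15       -44 ]
[      -67        28 ]

Matrix multiplication: (XY)[i][j] = sum over k of X[i][k] * Y[k][j].
  (XY)[0][0] = (9)*(7) + (-6)*(3) + (10)*(-6) = -15
  (XY)[0][1] = (9)*(-4) + (-6)*(8) + (10)*(4) = -44
  (XY)[1][0] = (-10)*(7) + (-1)*(3) + (-1)*(-6) = -67
  (XY)[1][1] = (-10)*(-4) + (-1)*(8) + (-1)*(4) = 28
XY =
[      -15       -44 ]
[      -67        28 ]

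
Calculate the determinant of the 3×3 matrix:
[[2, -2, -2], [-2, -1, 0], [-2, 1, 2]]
-4

Expansion along first row:
det = 2·det([[-1,0],[1,2]]) - -2·det([[-2,0],[-2,2]]) + -2·det([[-2,-1],[-2,1]])
    = 2·(-1·2 - 0·1) - -2·(-2·2 - 0·-2) + -2·(-2·1 - -1·-2)
    = 2·-2 - -2·-4 + -2·-4
    = -4 + -8 + 8 = -4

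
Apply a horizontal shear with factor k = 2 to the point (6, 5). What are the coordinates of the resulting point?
(16, 5)

Shear matrix for horizontal shear with factor k = 2:
[[1, 2], [0, 1]]
Result: (6, 5) → (16, 5)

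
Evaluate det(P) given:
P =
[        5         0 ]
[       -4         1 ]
det(P) = 5

For a 2×2 matrix [[a, b], [c, d]], det = a*d - b*c.
det(P) = (5)*(1) - (0)*(-4) = 5 - 0 = 5.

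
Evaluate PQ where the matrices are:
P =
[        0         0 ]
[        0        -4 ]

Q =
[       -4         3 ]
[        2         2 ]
PQ =
[        0         0 ]
[       -8        -8 ]

Matrix multiplication: (PQ)[i][j] = sum over k of P[i][k] * Q[k][j].
  (PQ)[0][0] = (0)*(-4) + (0)*(2) = 0
  (PQ)[0][1] = (0)*(3) + (0)*(2) = 0
  (PQ)[1][0] = (0)*(-4) + (-4)*(2) = -8
  (PQ)[1][1] = (0)*(3) + (-4)*(2) = -8
PQ =
[        0         0 ]
[       -8        -8 ]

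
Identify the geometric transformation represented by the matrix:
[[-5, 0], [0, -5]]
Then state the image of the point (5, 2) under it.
uniform scaling by factor -5; image of (5, 2) is (-25, -10)

This is a diagonal matrix with equal entries -5, so it scales both axes by the same factor -5.
The matrix [[-5, 0], [0, -5]] represents: uniform scaling by factor -5.
Applying it to (5, 2): [-5·5 + 0·2, 0·5 + -5·2] = (-25, -10).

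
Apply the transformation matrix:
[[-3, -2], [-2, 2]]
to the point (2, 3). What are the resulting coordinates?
(-12, 2)

Matrix multiplication:
[[-3, -2], [-2, 2]] × [2, 3]ᵀ
= [-3×2 + -2×3, -2×2 + 2×3]ᵀ
= [-12.0000, 2.0000]ᵀ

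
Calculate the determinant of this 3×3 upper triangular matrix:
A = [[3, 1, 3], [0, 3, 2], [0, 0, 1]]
9

The determinant of a triangular matrix is the product of its diagonal entries (the off-diagonal entries above the diagonal do not affect it).
det(A) = (3) * (3) * (1) = 9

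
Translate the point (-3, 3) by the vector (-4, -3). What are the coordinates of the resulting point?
(-7, 0)

Translation by (-4, -3):
x' = -3 + -4 = -7
y' = 3 + -3 = 0
Homogeneous matrix: [[1, 0, -4], [0, 1, -3], [0, 0, 1]]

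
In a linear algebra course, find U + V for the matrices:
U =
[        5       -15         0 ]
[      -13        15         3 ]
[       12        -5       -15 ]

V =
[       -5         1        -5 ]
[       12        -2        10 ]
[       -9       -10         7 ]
U + V =
[        0       -14        -5 ]
[       -1        13        13 ]
[        3       -15        -8 ]

Matrix addition is elementwise: (U+V)[i][j] = U[i][j] + V[i][j].
  (U+V)[0][0] = (5) + (-5) = 0
  (U+V)[0][1] = (-15) + (1) = -14
  (U+V)[0][2] = (0) + (-5) = -5
  (U+V)[1][0] = (-13) + (12) = -1
  (U+V)[1][1] = (15) + (-2) = 13
  (U+V)[1][2] = (3) + (10) = 13
  (U+V)[2][0] = (12) + (-9) = 3
  (U+V)[2][1] = (-5) + (-10) = -15
  (U+V)[2][2] = (-15) + (7) = -8
U + V =
[        0       -14        -5 ]
[       -1        13        13 ]
[        3       -15        -8 ]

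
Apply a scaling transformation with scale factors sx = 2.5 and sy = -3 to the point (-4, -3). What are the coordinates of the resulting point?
(-10.0, 9)

Scaling matrix:
[[2.50, 0], [0, -3]]
Result: (-4 × 2.5, -3 × -3) = (-10.0, 9)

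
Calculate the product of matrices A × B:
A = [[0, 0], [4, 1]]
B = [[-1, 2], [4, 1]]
[[0, 0], [0, 9]]

Matrix multiplication:
C[0][0] = 0×-1 + 0×4 = 0
C[0][1] = 0×2 + 0×1 = 0
C[1][0] = 4×-1 + 1×4 = 0
C[1][1] = 4×2 + 1×1 = 9
Result: [[0, 0], [0, 9]]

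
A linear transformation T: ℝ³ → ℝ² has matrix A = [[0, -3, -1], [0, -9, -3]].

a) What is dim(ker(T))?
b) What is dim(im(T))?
dim(ker) = 2, dim(im) = 1

Observe that row 2 = 3 × row 1 (so the rows are linearly dependent).
Thus rank(A) = 1 (only one linearly independent row).
dim(im(T)) = rank(A) = 1.
By the rank-nullity theorem applied to T: ℝ³ → ℝ², rank(A) + nullity(A) = 3 (the domain dimension), so dim(ker(T)) = 3 - 1 = 2.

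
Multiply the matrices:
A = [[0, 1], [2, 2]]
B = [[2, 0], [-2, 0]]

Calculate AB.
[[-2, 0], [0, 0]]

Each entry (i,j) of AB = sum over k of A[i][k]*B[k][j].
(AB)[0][0] = (0)*(2) + (1)*(-2) = -2
(AB)[0][1] = (0)*(0) + (1)*(0) = 0
(AB)[1][0] = (2)*(2) + (2)*(-2) = 0
(AB)[1][1] = (2)*(0) + (2)*(0) = 0
AB = [[-2, 0], [0, 0]]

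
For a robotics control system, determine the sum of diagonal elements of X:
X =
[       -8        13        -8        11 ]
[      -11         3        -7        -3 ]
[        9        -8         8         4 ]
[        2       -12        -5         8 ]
tr(X) = -8 + 3 + 8 + 8 = 11

The trace of a square matrix is the sum of its diagonal entries.
Diagonal entries of X: X[0][0] = -8, X[1][1] = 3, X[2][2] = 8, X[3][3] = 8.
tr(X) = -8 + 3 + 8 + 8 = 11.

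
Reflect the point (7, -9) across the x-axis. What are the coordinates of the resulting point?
(7, 9)

Reflection across x-axis: (7, -9) → (7, 9)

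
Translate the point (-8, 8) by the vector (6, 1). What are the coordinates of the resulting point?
(-2, 9)

Translation by (6, 1):
x' = -8 + 6 = -2
y' = 8 + 1 = 9
Homogeneous matrix: [[1, 0, 6], [0, 1, 1], [0, 0, 1]]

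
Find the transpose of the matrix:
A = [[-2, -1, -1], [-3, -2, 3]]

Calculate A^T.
[[-2, -3], [-1, -2], [-1, 3]]

The transpose sends entry (i,j) to (j,i); rows become columns.
Row 0 of A: [-2, -1, -1] -> column 0 of A^T.
Row 1 of A: [-3, -2, 3] -> column 1 of A^T.
A^T = [[-2, -3], [-1, -2], [-1, 3]]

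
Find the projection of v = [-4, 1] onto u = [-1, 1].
[-5/2, 5/2]

The projection of v onto u is proj_u(v) = ((v·u) / (u·u)) · u.
v·u = (-4)*(-1) + (1)*(1) = 5.
u·u = (-1)*(-1) + (1)*(1) = 2.
coefficient = 5 / 2 = 5/2.
proj_u(v) = 5/2 · [-1, 1] = [-5/2, 5/2].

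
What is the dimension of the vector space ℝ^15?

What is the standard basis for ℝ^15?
Dimension = 15; standard basis = {e_1, e_2, e_3, …, e_15}

ℝ^15 is the space of 15-tuples of real numbers; its dimension is 15.
The standard basis consists of 15 vectors: e_1, e_2, e_3, …, e_15, where e_i is the vector with 1 in position i and 0 elsewhere.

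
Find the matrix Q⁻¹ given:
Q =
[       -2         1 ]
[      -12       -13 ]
det(Q) = 38
Q⁻¹ =
[   -13/38     -1/38 ]
[     6/19     -1/19 ]

For a 2×2 matrix Q = [[a, b], [c, d]] with det(Q) ≠ 0, Q⁻¹ = (1/det(Q)) * [[d, -b], [-c, a]].
det(Q) = (-2)*(-13) - (1)*(-12) = 26 + 12 = 38.
Q⁻¹ = (1/38) * [[-13, -1], [12, -2]].
Dividing each entry by 38 and reducing:
Q⁻¹ =
[   -13/38     -1/38 ]
[     6/19     -1/19 ]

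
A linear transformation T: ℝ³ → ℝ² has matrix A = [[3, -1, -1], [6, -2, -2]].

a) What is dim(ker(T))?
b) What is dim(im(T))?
dim(ker) = 2, dim(im) = 1

Observe that row 2 = 2 × row 1 (so the rows are linearly dependent).
Thus rank(A) = 1 (only one linearly independent row).
dim(im(T)) = rank(A) = 1.
By the rank-nullity theorem applied to T: ℝ³ → ℝ², rank(A) + nullity(A) = 3 (the domain dimension), so dim(ker(T)) = 3 - 1 = 2.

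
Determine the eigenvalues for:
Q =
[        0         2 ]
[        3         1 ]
λ = -2, 3

Solve det(Q - λI) = 0. For a 2×2 matrix the characteristic equation is λ² - (trace)λ + det = 0.
trace(Q) = a + d = 0 + 1 = 1.
det(Q) = a*d - b*c = (0)*(1) - (2)*(3) = 0 - 6 = -6.
Characteristic equation: λ² - (1)λ + (-6) = 0.
Discriminant = (1)² - 4*(-6) = 1 + 24 = 25.
λ = (1 ± √25) / 2 = (1 ± 5) / 2 = -2, 3.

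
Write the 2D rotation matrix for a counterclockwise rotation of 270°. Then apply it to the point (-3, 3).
R = [[0, 1], [-1, 0]]; R·(-3, 3) = (3, 3)

Rotation matrix formula: R(θ) = [[cos θ, -sin θ], [sin θ, cos θ]]
For θ = 270°:
cos(270°) = 0
sin(270°) = -1
R = [[0, 1], [-1, 0]]
Apply to (-3, 3): [0·-3 + (1)·3, -1·-3 + 0·3] = (3, 3)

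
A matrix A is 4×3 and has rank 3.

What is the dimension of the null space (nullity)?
0

The rank-nullity theorem for an m×n matrix states:
rank(A) + nullity(A) = n (the number of columns).
Here n = 3 and rank(A) = 3, so nullity(A) = 3 - 3 = 0.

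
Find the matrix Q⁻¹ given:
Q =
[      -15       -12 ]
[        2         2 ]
det(Q) = -6
Q⁻¹ =
[     -1/3        -2 ]
[      1/3       5/2 ]

For a 2×2 matrix Q = [[a, b], [c, d]] with det(Q) ≠ 0, Q⁻¹ = (1/det(Q)) * [[d, -b], [-c, a]].
det(Q) = (-15)*(2) - (-12)*(2) = -30 + 24 = -6.
Q⁻¹ = (1/-6) * [[2, 12], [-2, -15]].
Dividing each entry by -6 and reducing:
Q⁻¹ =
[     -1/3        -2 ]
[      1/3       5/2 ]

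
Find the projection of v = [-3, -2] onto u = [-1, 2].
[1/5, -2/5]

The projection of v onto u is proj_u(v) = ((v·u) / (u·u)) · u.
v·u = (-3)*(-1) + (-2)*(2) = -1.
u·u = (-1)*(-1) + (2)*(2) = 5.
coefficient = -1 / 5 = -1/5.
proj_u(v) = -1/5 · [-1, 2] = [1/5, -2/5].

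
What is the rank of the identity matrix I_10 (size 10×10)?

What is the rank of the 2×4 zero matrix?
rank(I_10) = 10, rank(0) = 0

The identity I_10 has 10 columns that are the standard basis vectors e_1, …, e_10. These are linearly independent, so all 10 columns are pivots and rank(I_10) = 10.
The 2×4 zero matrix has every entry zero, so every row is the zero row and there are no pivots; rank(0) = 0.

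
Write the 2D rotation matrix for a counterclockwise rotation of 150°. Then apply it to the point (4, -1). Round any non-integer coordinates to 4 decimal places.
R = [[-√3/2, -1/2], [1/2, -√3/2]]; R·(4, -1) = (-2.9641, 2.8660)

Rotation matrix formula: R(θ) = [[cos θ, -sin θ], [sin θ, cos θ]]
For θ = 150°:
cos(150°) = -√3/2
sin(150°) = 1/2
R = [[-√3/2, -1/2], [1/2, -√3/2]]
Apply to (4, -1): [-√3/2·4 + (-1/2)·-1, 1/2·4 + -√3/2·-1] = (-2.9641, 2.8660)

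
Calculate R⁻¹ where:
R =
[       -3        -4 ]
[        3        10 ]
det(R) = -18
R⁻¹ =
[     -5/9      -2/9 ]
[      1/6       1/6 ]

For a 2×2 matrix R = [[a, b], [c, d]] with det(R) ≠ 0, R⁻¹ = (1/det(R)) * [[d, -b], [-c, a]].
det(R) = (-3)*(10) - (-4)*(3) = -30 + 12 = -18.
R⁻¹ = (1/-18) * [[10, 4], [-3, -3]].
Dividing each entry by -18 and reducing:
R⁻¹ =
[     -5/9      -2/9 ]
[      1/6       1/6 ]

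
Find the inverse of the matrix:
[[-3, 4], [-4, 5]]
[[5, -4], [4, -3]]

For [[a,b],[c,d]], inverse = (1/det)·[[d,-b],[-c,a]]
det = -3·5 - 4·-4 = 1
Inverse = (1/1)·[[5, -4], [4, -3]]
        = [[5, -4], [4, -3]]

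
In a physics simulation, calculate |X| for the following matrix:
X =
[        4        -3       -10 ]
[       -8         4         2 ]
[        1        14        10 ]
det(X) = 962

Expand along row 0 (cofactor expansion): det(X) = a*(e*i - f*h) - b*(d*i - f*g) + c*(d*h - e*g), where the 3×3 is [[a, b, c], [d, e, f], [g, h, i]].
Minor M_00 = (4)*(10) - (2)*(14) = 40 - 28 = 12.
Minor M_01 = (-8)*(10) - (2)*(1) = -80 - 2 = -82.
Minor M_02 = (-8)*(14) - (4)*(1) = -112 - 4 = -116.
det(X) = (4)*(12) - (-3)*(-82) + (-10)*(-116) = 48 - 246 + 1160 = 962.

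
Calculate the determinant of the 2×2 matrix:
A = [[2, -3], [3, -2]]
5

For A = [[a, b], [c, d]], det(A) = a*d - b*c.
det(A) = (2)*(-2) - (-3)*(3) = -4 - -9 = 5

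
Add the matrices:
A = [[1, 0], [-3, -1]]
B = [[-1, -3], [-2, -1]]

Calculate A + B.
[[0, -3], [-5, -2]]

Add corresponding elements:
(1)+(-1)=0
(0)+(-3)=-3
(-3)+(-2)=-5
(-1)+(-1)=-2
A + B = [[0, -3], [-5, -2]]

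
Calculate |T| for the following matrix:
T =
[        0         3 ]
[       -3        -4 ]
det(T) = 9

For a 2×2 matrix [[a, b], [c, d]], det = a*d - b*c.
det(T) = (0)*(-4) - (3)*(-3) = 0 + 9 = 9.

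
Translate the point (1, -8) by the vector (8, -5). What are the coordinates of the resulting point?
(9, -13)

Translation by (8, -5):
x' = 1 + 8 = 9
y' = -8 + -5 = -13
Homogeneous matrix: [[1, 0, 8], [0, 1, -5], [0, 0, 1]]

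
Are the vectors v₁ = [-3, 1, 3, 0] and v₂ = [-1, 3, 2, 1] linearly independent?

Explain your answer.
Yes, linearly independent

Two vectors are linearly dependent iff one is a scalar multiple of the other.
No single scalar k satisfies v₂ = k·v₁ (the ratios of corresponding entries disagree), so v₁ and v₂ are linearly independent.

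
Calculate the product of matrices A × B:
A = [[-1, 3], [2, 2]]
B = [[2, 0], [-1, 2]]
[[-5, 6], [2, 4]]

Matrix multiplication:
C[0][0] = -1×2 + 3×-1 = -5
C[0][1] = -1×0 + 3×2 = 6
C[1][0] = 2×2 + 2×-1 = 2
C[1][1] = 2×0 + 2×2 = 4
Result: [[-5, 6], [2, 4]]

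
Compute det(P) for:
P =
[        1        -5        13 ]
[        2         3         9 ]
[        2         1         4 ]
det(P) = -99

Expand along row 0 (cofactor expansion): det(P) = a*(e*i - f*h) - b*(d*i - f*g) + c*(d*h - e*g), where the 3×3 is [[a, b, c], [d, e, f], [g, h, i]].
Minor M_00 = (3)*(4) - (9)*(1) = 12 - 9 = 3.
Minor M_01 = (2)*(4) - (9)*(2) = 8 - 18 = -10.
Minor M_02 = (2)*(1) - (3)*(2) = 2 - 6 = -4.
det(P) = (1)*(3) - (-5)*(-10) + (13)*(-4) = 3 - 50 - 52 = -99.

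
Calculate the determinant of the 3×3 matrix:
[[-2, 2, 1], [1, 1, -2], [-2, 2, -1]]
8

Expansion along first row:
det = -2·det([[1,-2],[2,-1]]) - 2·det([[1,-2],[-2,-1]]) + 1·det([[1,1],[-2,2]])
    = -2·(1·-1 - -2·2) - 2·(1·-1 - -2·-2) + 1·(1·2 - 1·-2)
    = -2·3 - 2·-5 + 1·4
    = -6 + 10 + 4 = 8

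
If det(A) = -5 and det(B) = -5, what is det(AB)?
25

Use the multiplicative property of determinants: det(AB) = det(A)*det(B).
det(AB) = (-5)*(-5) = 25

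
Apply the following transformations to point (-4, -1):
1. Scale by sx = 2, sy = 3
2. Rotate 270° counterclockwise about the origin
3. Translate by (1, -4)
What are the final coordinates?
(-2, 4)

Step 1: Scale → (-8, -3)
Step 2: Rotate 270° → (-3, 8)
Step 3: Translate → (-2, 4)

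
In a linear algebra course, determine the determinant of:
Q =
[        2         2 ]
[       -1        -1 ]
det(Q) = 0

For a 2×2 matrix [[a, b], [c, d]], det = a*d - b*c.
det(Q) = (2)*(-1) - (2)*(-1) = -2 + 2 = 0.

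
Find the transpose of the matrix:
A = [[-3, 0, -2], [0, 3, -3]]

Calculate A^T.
[[-3, 0], [0, 3], [-2, -3]]

The transpose sends entry (i,j) to (j,i); rows become columns.
Row 0 of A: [-3, 0, -2] -> column 0 of A^T.
Row 1 of A: [0, 3, -3] -> column 1 of A^T.
A^T = [[-3, 0], [0, 3], [-2, -3]]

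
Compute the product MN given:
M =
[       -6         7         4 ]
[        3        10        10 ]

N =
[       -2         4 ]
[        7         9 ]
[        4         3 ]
MN =
[       77        51 ]
[      104       132 ]

Matrix multiplication: (MN)[i][j] = sum over k of M[i][k] * N[k][j].
  (MN)[0][0] = (-6)*(-2) + (7)*(7) + (4)*(4) = 77
  (MN)[0][1] = (-6)*(4) + (7)*(9) + (4)*(3) = 51
  (MN)[1][0] = (3)*(-2) + (10)*(7) + (10)*(4) = 104
  (MN)[1][1] = (3)*(4) + (10)*(9) + (10)*(3) = 132
MN =
[       77        51 ]
[      104       132 ]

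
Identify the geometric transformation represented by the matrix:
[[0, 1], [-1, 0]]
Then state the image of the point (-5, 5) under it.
rotation by 90° clockwise (i.e., 270° counterclockwise); image of (-5, 5) is (5, 5)

This matches the form [[cos θ, -sin θ], [sin θ, cos θ]] of a rotation matrix; reading off cos θ and sin θ gives the angle.
The matrix [[0, 1], [-1, 0]] represents: rotation by 90° clockwise (i.e., 270° counterclockwise).
Applying it to (-5, 5): [0·-5 + 1·5, -1·-5 + 0·5] = (5, 5).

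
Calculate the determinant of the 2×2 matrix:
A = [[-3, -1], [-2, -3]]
7

For A = [[a, b], [c, d]], det(A) = a*d - b*c.
det(A) = (-3)*(-3) - (-1)*(-2) = 9 - 2 = 7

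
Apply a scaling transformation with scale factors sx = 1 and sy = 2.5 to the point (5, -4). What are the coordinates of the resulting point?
(5, -10.0)

Scaling matrix:
[[1, 0], [0, 2.50]]
Result: (5 × 1, -4 × 2.5) = (5, -10.0)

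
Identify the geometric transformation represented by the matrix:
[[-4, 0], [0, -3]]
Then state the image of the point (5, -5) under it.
non-uniform scaling by (-4, -3); image of (5, -5) is (-20, 15)

This is diagonal with distinct entries, so it scales the x-axis by -4 and the y-axis by -3.
The matrix [[-4, 0], [0, -3]] represents: non-uniform scaling by (-4, -3).
Applying it to (5, -5): [-4·5 + 0·-5, 0·5 + -3·-5] = (-20, 15).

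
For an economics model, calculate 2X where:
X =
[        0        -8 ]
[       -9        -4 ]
2X =
[        0       -16 ]
[      -18        -8 ]

Scalar multiplication is elementwise: (2X)[i][j] = 2 * X[i][j].
  (2X)[0][0] = 2 * (0) = 0
  (2X)[0][1] = 2 * (-8) = -16
  (2X)[1][0] = 2 * (-9) = -18
  (2X)[1][1] = 2 * (-4) = -8
2X =
[        0       -16 ]
[      -18        -8 ]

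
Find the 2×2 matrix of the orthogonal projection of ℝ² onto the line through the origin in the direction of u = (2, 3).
[[4/13, 6/13], [6/13, 9/13]]

The orthogonal projection onto the line spanned by a nonzero vector u = (a, b) has matrix P = (u uᵀ) / (uᵀ u) = (1/(a² + b²)) · [[a², ab], [ab, b²]].
Here u = (2, 3), so a² + b² = 4 + 9 = 13.
P = (1/13) · [[4, 6], [6, 9]] = [[4/13, 6/13], [6/13, 9/13]].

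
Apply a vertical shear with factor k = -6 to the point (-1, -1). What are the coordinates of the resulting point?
(-1, 5)

Shear matrix for vertical shear with factor k = -6:
[[1, 0], [-6, 1]]
Result: (-1, -1) → (-1, 5)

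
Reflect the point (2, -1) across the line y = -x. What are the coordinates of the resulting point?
(1, -2)

Reflection across line y = -x: (2, -1) → (1, -2)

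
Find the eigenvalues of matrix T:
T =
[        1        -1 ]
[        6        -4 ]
λ = -2, -1

Solve det(T - λI) = 0. For a 2×2 matrix the characteristic equation is λ² - (trace)λ + det = 0.
trace(T) = a + d = 1 - 4 = -3.
det(T) = a*d - b*c = (1)*(-4) - (-1)*(6) = -4 + 6 = 2.
Characteristic equation: λ² - (-3)λ + (2) = 0.
Discriminant = (-3)² - 4*(2) = 9 - 8 = 1.
λ = (-3 ± √1) / 2 = (-3 ± 1) / 2 = -2, -1.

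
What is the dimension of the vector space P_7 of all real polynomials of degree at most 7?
Dimension = 8

A polynomial of degree at most 7 can be written as a₀ + a₁x + a₂x² + … + a_7x^7, with 8 free coefficients a₀, …, a_7.
The set {1, x, x², …, x^7} is a basis: it spans P_7 (every such polynomial is a linear combination of these) and is linearly independent (a polynomial is zero iff all its coefficients are zero).
Therefore dim(P_7) = 7 + 1 = 8.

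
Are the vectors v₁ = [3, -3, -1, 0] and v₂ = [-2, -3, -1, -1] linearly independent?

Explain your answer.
Yes, linearly independent

Two vectors are linearly dependent iff one is a scalar multiple of the other.
No single scalar k satisfies v₂ = k·v₁ (the ratios of corresponding entries disagree), so v₁ and v₂ are linearly independent.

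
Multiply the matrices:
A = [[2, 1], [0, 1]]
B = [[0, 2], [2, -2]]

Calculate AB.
[[2, 2], [2, -2]]

Each entry (i,j) of AB = sum over k of A[i][k]*B[k][j].
(AB)[0][0] = (2)*(0) + (1)*(2) = 2
(AB)[0][1] = (2)*(2) + (1)*(-2) = 2
(AB)[1][0] = (0)*(0) + (1)*(2) = 2
(AB)[1][1] = (0)*(2) + (1)*(-2) = -2
AB = [[2, 2], [2, -2]]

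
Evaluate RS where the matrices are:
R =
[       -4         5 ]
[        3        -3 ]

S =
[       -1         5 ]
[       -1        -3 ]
RS =
[       -1       -35 ]
[        0        24 ]

Matrix multiplication: (RS)[i][j] = sum over k of R[i][k] * S[k][j].
  (RS)[0][0] = (-4)*(-1) + (5)*(-1) = -1
  (RS)[0][1] = (-4)*(5) + (5)*(-3) = -35
  (RS)[1][0] = (3)*(-1) + (-3)*(-1) = 0
  (RS)[1][1] = (3)*(5) + (-3)*(-3) = 24
RS =
[       -1       -35 ]
[        0        24 ]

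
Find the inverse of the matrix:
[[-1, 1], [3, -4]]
[[-4, -1], [-3, -1]]

For [[a,b],[c,d]], inverse = (1/det)·[[d,-b],[-c,a]]
det = -1·-4 - 1·3 = 1
Inverse = (1/1)·[[-4, -1], [-3, -1]]
        = [[-4, -1], [-3, -1]]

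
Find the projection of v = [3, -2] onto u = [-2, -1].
[8/5, 4/5]

The projection of v onto u is proj_u(v) = ((v·u) / (u·u)) · u.
v·u = (3)*(-2) + (-2)*(-1) = -4.
u·u = (-2)*(-2) + (-1)*(-1) = 5.
coefficient = -4 / 5 = -4/5.
proj_u(v) = -4/5 · [-2, -1] = [8/5, 4/5].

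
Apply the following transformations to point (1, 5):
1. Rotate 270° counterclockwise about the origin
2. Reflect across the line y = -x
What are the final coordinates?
(1, -5)

Step 1: Rotate 270° → (5, -1)
Step 2: Reflect across the line y = -x → (1, -5)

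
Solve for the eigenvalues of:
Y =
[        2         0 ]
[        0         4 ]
λ = 2, 4

Solve det(Y - λI) = 0. For a 2×2 matrix the characteristic equation is λ² - (trace)λ + det = 0.
trace(Y) = a + d = 2 + 4 = 6.
det(Y) = a*d - b*c = (2)*(4) - (0)*(0) = 8 - 0 = 8.
Characteristic equation: λ² - (6)λ + (8) = 0.
Discriminant = (6)² - 4*(8) = 36 - 32 = 4.
λ = (6 ± √4) / 2 = (6 ± 2) / 2 = 2, 4.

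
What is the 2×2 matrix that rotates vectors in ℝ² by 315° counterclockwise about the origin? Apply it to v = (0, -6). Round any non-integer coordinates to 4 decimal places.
R = [[√2/2, √2/2], [-√2/2, √2/2]]; R·v = (-4.2426, -4.2426)

A counterclockwise rotation by angle θ in ℝ² has matrix R(θ) = [[cos θ, -sin θ], [sin θ, cos θ]].
For θ = 315°: cos θ = √2/2, sin θ = -√2/2.
R(315°) = [[√2/2, √2/2], [-√2/2, √2/2]].
R·v = [√2/2·0 + (√2/2)·-6, -√2/2·0 + √2/2·-6] = (-4.2426, -4.2426).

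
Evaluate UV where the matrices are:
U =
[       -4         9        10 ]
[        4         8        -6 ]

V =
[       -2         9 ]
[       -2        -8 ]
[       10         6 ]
UV =
[       90       -48 ]
[      -84       -64 ]

Matrix multiplication: (UV)[i][j] = sum over k of U[i][k] * V[k][j].
  (UV)[0][0] = (-4)*(-2) + (9)*(-2) + (10)*(10) = 90
  (UV)[0][1] = (-4)*(9) + (9)*(-8) + (10)*(6) = -48
  (UV)[1][0] = (4)*(-2) + (8)*(-2) + (-6)*(10) = -84
  (UV)[1][1] = (4)*(9) + (8)*(-8) + (-6)*(6) = -64
UV =
[       90       -48 ]
[      -84       -64 ]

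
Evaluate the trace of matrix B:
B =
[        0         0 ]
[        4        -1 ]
tr(B) = 0 - 1 = -1

The trace of a square matrix is the sum of its diagonal entries.
Diagonal entries of B: B[0][0] = 0, B[1][1] = -1.
tr(B) = 0 - 1 = -1.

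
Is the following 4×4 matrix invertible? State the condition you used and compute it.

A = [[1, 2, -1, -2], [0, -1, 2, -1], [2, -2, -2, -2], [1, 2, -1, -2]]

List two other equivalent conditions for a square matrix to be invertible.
No, not invertible; det(A) = 0 (two rows are equal, so the rows are linearly dependent). Equivalent conditions (failing for this A): rank(A) < 4; Ax = 0 has non-trivial solutions; 0 is an eigenvalue; the columns are linearly dependent.

To check invertibility, compute det(A).
In this matrix, row 0 and the last row are identical, so one row is a scalar multiple of another and the rows are linearly dependent.
A matrix with linearly dependent rows has det = 0 and is not invertible.
Equivalent failed conditions:
- rank(A) < 4.
- Ax = 0 has non-trivial solutions.
- 0 is an eigenvalue.
- The columns are linearly dependent.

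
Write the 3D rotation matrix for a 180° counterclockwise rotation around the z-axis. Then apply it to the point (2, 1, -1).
R = [[-1, 0, 0], [0, -1, 0], [0, 0, 1]]; R·(2, 1, -1) = (-2, -1, -1)

Rotation matrix for 180° around z-axis:
cos(180°) = -1, sin(180°) = 0
R = [[-1, 0, 0], [0, -1, 0], [0, 0, 1]]
Apply to (2, 1, -1): R·[2, 1, -1]ᵀ = (-2, -1, -1)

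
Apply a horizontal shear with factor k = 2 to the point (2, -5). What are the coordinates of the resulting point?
(-8, -5)

Shear matrix for horizontal shear with factor k = 2:
[[1, 2], [0, 1]]
Result: (2, -5) → (-8, -5)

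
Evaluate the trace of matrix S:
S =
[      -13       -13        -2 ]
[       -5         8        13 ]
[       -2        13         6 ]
tr(S) = -13 + 8 + 6 = 1

The trace of a square matrix is the sum of its diagonal entries.
Diagonal entries of S: S[0][0] = -13, S[1][1] = 8, S[2][2] = 6.
tr(S) = -13 + 8 + 6 = 1.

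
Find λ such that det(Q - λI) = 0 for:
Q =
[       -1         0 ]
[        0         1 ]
λ = -1, 1

Solve det(Q - λI) = 0. For a 2×2 matrix the characteristic equation is λ² - (trace)λ + det = 0.
trace(Q) = a + d = -1 + 1 = 0.
det(Q) = a*d - b*c = (-1)*(1) - (0)*(0) = -1 - 0 = -1.
Characteristic equation: λ² - (0)λ + (-1) = 0.
Discriminant = (0)² - 4*(-1) = 0 + 4 = 4.
λ = (0 ± √4) / 2 = (0 ± 2) / 2 = -1, 1.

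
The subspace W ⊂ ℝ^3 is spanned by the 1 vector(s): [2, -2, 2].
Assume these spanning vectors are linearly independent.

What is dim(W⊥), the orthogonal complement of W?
dim(W⊥) = 2

For any subspace W of ℝ^n, dim(W) + dim(W⊥) = n (the whole-space dimension).
Here the given 1 vectors are linearly independent, so dim(W) = 1.
Thus dim(W⊥) = n - dim(W) = 3 - 1 = 2.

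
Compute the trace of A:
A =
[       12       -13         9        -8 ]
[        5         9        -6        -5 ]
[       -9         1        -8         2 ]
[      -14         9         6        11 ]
tr(A) = 12 + 9 - 8 + 11 = 24

The trace of a square matrix is the sum of its diagonal entries.
Diagonal entries of A: A[0][0] = 12, A[1][1] = 9, A[2][2] = -8, A[3][3] = 11.
tr(A) = 12 + 9 - 8 + 11 = 24.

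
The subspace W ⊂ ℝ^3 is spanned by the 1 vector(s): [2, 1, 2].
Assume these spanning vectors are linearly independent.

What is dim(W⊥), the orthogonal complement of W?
dim(W⊥) = 2

For any subspace W of ℝ^n, dim(W) + dim(W⊥) = n (the whole-space dimension).
Here the given 1 vectors are linearly independent, so dim(W) = 1.
Thus dim(W⊥) = n - dim(W) = 3 - 1 = 2.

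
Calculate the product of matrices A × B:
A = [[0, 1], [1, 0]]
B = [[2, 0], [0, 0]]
[[0, 0], [2, 0]]

Matrix multiplication:
C[0][0] = 0×2 + 1×0 = 0
C[0][1] = 0×0 + 1×0 = 0
C[1][0] = 1×2 + 0×0 = 2
C[1][1] = 1×0 + 0×0 = 0
Result: [[0, 0], [2, 0]]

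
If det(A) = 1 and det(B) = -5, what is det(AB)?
-5

Use the multiplicative property of determinants: det(AB) = det(A)*det(B).
det(AB) = (1)*(-5) = -5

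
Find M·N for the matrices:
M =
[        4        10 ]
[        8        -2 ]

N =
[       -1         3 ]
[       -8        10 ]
MN =
[      -84       112 ]
[        8         4 ]

Matrix multiplication: (MN)[i][j] = sum over k of M[i][k] * N[k][j].
  (MN)[0][0] = (4)*(-1) + (10)*(-8) = -84
  (MN)[0][1] = (4)*(3) + (10)*(10) = 112
  (MN)[1][0] = (8)*(-1) + (-2)*(-8) = 8
  (MN)[1][1] = (8)*(3) + (-2)*(10) = 4
MN =
[      -84       112 ]
[        8         4 ]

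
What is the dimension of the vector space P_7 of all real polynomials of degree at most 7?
Dimension = 8

A polynomial of degree at most 7 can be written as a₀ + a₁x + a₂x² + … + a_7x^7, with 8 free coefficients a₀, …, a_7.
The set {1, x, x², …, x^7} is a basis: it spans P_7 (every such polynomial is a linear combination of these) and is linearly independent (a polynomial is zero iff all its coefficients are zero).
Therefore dim(P_7) = 7 + 1 = 8.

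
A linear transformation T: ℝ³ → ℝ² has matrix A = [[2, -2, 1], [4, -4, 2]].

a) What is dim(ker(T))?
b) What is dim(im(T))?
dim(ker) = 2, dim(im) = 1

Observe that row 2 = 2 × row 1 (so the rows are linearly dependent).
Thus rank(A) = 1 (only one linearly independent row).
dim(im(T)) = rank(A) = 1.
By the rank-nullity theorem applied to T: ℝ³ → ℝ², rank(A) + nullity(A) = 3 (the domain dimension), so dim(ker(T)) = 3 - 1 = 2.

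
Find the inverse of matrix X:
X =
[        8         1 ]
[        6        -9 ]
det(X) = -78
X⁻¹ =
[     3/26      1/78 ]
[     1/13     -4/39 ]

For a 2×2 matrix X = [[a, b], [c, d]] with det(X) ≠ 0, X⁻¹ = (1/det(X)) * [[d, -b], [-c, a]].
det(X) = (8)*(-9) - (1)*(6) = -72 - 6 = -78.
X⁻¹ = (1/-78) * [[-9, -1], [-6, 8]].
Dividing each entry by -78 and reducing:
X⁻¹ =
[     3/26      1/78 ]
[     1/13     -4/39 ]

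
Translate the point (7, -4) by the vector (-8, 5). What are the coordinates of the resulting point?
(-1, 1)

Translation by (-8, 5):
x' = 7 + -8 = -1
y' = -4 + 5 = 1
Homogeneous matrix: [[1, 0, -8], [0, 1, 5], [0, 0, 1]]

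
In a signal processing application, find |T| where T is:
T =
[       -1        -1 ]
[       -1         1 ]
det(T) = -2

For a 2×2 matrix [[a, b], [c, d]], det = a*d - b*c.
det(T) = (-1)*(1) - (-1)*(-1) = -1 - 1 = -2.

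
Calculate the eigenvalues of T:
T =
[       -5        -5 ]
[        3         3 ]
λ = -2, 0

Solve det(T - λI) = 0. For a 2×2 matrix the characteristic equation is λ² - (trace)λ + det = 0.
trace(T) = a + d = -5 + 3 = -2.
det(T) = a*d - b*c = (-5)*(3) - (-5)*(3) = -15 + 15 = 0.
Characteristic equation: λ² - (-2)λ + (0) = 0.
Discriminant = (-2)² - 4*(0) = 4 - 0 = 4.
λ = (-2 ± √4) / 2 = (-2 ± 2) / 2 = -2, 0.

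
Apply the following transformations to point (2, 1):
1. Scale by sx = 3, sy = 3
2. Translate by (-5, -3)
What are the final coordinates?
(1, 0)

Step 1: Scale (2, 1) by (sx, sy) = (3, 3) → (6, 3)
Step 2: Translate by (-5, -3) → (1, 0)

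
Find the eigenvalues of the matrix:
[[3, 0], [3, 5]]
λ = 3 and λ = 5

Characteristic equation: det(A - λI) = 0
λ² - (trace)λ + (det) = 0
λ² - (8)λ + (15) = 0
λ² - 8λ + 15 = 0
Solving: λ = 3, 5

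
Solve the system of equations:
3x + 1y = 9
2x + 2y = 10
x = 2, y = 3

Use elimination (row reduction):
Equation 1: 3x + 1y = 9.
Equation 2: 2x + 2y = 10.
Multiply Eq1 by 2 and Eq2 by 3: 6x + 2y = 18;  6x + 6y = 30.
Subtract: (4)y = 12, so y = 3.
Back-substitute into Eq1: 3x + 1*(3) = 9, so x = 2.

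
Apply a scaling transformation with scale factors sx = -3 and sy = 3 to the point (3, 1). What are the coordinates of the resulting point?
(-9, 3)

Scaling matrix:
[[-3, 0], [0, 3]]
Result: (3 × -3, 1 × 3) = (-9, 3)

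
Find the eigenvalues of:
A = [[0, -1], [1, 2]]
λ = 1, 1

Solve det(A - λI) = 0. For a 2×2 matrix this is λ² - (trace)λ + det = 0.
trace(A) = 0 + 2 = 2.
det(A) = (0)*(2) - (-1)*(1) = 0 + 1 = 1.
Characteristic equation: λ² - (2)λ + (1) = 0.
Discriminant: (2)² - 4*(1) = 4 - 4 = 0.
Roots: λ = (2 ± √0) / 2 = 1, 1.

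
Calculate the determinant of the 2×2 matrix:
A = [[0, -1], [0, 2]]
0

For A = [[a, b], [c, d]], det(A) = a*d - b*c.
det(A) = (0)*(2) - (-1)*(0) = 0 - 0 = 0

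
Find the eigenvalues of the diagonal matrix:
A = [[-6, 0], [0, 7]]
λ₁ = -6, λ₂ = 7

The characteristic polynomial of A is det(A - λI) = (-6 - λ)(7 - λ) = 0.
The roots are λ = -6 and λ = 7, so the eigenvalues are the diagonal entries.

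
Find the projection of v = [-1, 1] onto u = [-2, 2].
[-1, 1]

The projection of v onto u is proj_u(v) = ((v·u) / (u·u)) · u.
v·u = (-1)*(-2) + (1)*(2) = 4.
u·u = (-2)*(-2) + (2)*(2) = 8.
coefficient = 4 / 8 = 1/2.
proj_u(v) = 1/2 · [-2, 2] = [-1, 1].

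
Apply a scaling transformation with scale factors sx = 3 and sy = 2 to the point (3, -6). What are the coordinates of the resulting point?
(9, -12)

Scaling matrix:
[[3, 0], [0, 2]]
Result: (3 × 3, -6 × 2) = (9, -12)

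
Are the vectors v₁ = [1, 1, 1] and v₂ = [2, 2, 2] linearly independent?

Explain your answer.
No, linearly dependent (v₂ = 2·v₁)

Check whether there is a scalar k with v₂ = k·v₁.
Comparing components, k = 2 satisfies 2·[1, 1, 1] = [2, 2, 2].
Since v₂ is a scalar multiple of v₁, the two vectors are linearly dependent.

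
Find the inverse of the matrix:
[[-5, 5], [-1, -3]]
[[-3/20, -1/4], [1/20, -1/4]]

For [[a,b],[c,d]], inverse = (1/det)·[[d,-b],[-c,a]]
det = -5·-3 - 5·-1 = 20
Inverse = (1/20)·[[-3, -5], [1, -5]]
        = [[-3/20, -1/4], [1/20, -1/4]]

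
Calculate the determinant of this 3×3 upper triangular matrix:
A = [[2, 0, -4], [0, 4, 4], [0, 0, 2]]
16

The determinant of a triangular matrix is the product of its diagonal entries (the off-diagonal entries above the diagonal do not affect it).
det(A) = (2) * (4) * (2) = 16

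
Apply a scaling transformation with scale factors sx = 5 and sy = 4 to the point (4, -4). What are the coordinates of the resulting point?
(20, -16)

Scaling matrix:
[[5, 0], [0, 4]]
Result: (4 × 5, -4 × 4) = (20, -16)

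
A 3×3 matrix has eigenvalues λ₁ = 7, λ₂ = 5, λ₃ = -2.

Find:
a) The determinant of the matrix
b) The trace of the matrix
det = -70, trace = 10

Two standard eigenvalue identities:
- det(A) equals the product of the eigenvalues (counted with multiplicity).
- trace(A) equals the sum of the eigenvalues.
det(A) = (7)*(5)*(-2) = -70.
trace(A) = 7 + 5 - 2 = 10.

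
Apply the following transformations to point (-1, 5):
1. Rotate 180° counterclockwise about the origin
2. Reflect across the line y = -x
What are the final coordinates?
(5, -1)

Step 1: Rotate 180° → (1, -5)
Step 2: Reflect across the line y = -x → (5, -1)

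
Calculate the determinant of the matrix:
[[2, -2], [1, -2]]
-2

For a 2×2 matrix [[a, b], [c, d]], det = ad - bc
det = (2)(-2) - (-2)(1) = -4 - -2 = -2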